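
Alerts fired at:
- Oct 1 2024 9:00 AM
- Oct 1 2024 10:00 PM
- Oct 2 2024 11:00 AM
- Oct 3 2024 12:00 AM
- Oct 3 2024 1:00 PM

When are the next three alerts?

Oct 4 2024 2:00 AM, Oct 4 2024 3:00 PM, Oct 5 2024 4:00 AM

Spacing: 13, 13, 13, 13 h — constant 13 h.
Oct 3 2024 1:00 PM + 13 h = Oct 4 2024 2:00 AM.
Oct 4 2024 2:00 AM + 13 h = Oct 4 2024 3:00 PM.
Oct 4 2024 3:00 PM + 13 h = Oct 5 2024 4:00 AM.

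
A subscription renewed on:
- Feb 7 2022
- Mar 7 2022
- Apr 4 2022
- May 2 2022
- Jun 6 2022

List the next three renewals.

Jul 4 2022, Aug 1 2022, Sep 5 2022

Gaps: 28, 28, 28, 35 days — a mix of 28 and 35. Every date is a Monday.
Each is the 1st Monday of its month.
July 2022 — 1st Monday is Jul 4 2022.
August 2022 — 1st Monday is Aug 1 2022.
1st Monday of September 2022: Sep 5 2022.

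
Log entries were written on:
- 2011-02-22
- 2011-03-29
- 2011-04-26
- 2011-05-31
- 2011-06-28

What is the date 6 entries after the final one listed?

All Tuesdays; the gaps (35, 28, 35, 28) vary with month length.
This is the last Tuesday of each month.
Last Tuesday of July 2011: 2011-07-26.
August 2011 ends with Tuesday 2011-08-30.
Last Tuesday of September 2011: 2011-09-27.
Last Tuesday of October 2011: 2011-10-25.
November 2011 ends with Tuesday 2011-11-29.
Last Tuesday of December 2011: 2011-12-27.

2011-12-27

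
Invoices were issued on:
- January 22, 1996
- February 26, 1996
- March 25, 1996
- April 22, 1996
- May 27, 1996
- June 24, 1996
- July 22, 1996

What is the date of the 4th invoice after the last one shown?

November 25, 1996

All dates are Mondays, 35, 28, 28, 35, 28, 28 days apart.
Specifically, the 4th Monday of each month.
August 1996 — 4th Monday is August 26, 1996.
4th Monday of September 1996: September 23, 1996.
4th Monday of October 1996: October 28, 1996.
4th Monday of November 1996: November 25, 1996.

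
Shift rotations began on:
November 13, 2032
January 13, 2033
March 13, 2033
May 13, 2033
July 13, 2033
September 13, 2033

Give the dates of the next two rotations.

November 13, 2033; January 13, 2034

Each date is the 13th; the gaps (61, 59, 61, 61, 62) track the month lengths.
The rule is the 13th of every 2 months.
November 2033: November 13, 2033.
January 2034: January 13, 2034.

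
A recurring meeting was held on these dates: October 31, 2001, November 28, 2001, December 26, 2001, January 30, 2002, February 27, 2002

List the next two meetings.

All Wednesdays; the gaps (28, 28, 35, 28) vary with month length.
This is the last Wednesday of each month.
March 2002 ends with Wednesday March 27, 2002.
April 2002 ends with Wednesday April 24, 2002.

March 27, 2002; April 24, 2002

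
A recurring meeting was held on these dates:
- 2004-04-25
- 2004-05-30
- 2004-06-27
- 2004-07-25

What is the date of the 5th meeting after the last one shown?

Every date is a Sunday; gaps 35, 28, 28 days.
Each is the last Sunday of its month (at least one falls on the 29th or later, ruling out '4th Sunday').
Last Sunday of August 2004: 2004-08-29.
Last Sunday of September 2004: 2004-09-26.
October 2004 ends with Sunday 2004-10-31.
November 2004 ends with Sunday 2004-11-28.
Last Sunday of December 2004: 2004-12-26.

2004-12-26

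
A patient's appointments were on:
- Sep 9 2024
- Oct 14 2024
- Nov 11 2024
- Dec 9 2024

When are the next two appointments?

Jan 13 2025, Feb 10 2025

These are Mondays at 28- or 35-day spacing (35, 28, 28).
The pattern: 2nd Monday of the month.
January 2025 — 2nd Monday is Jan 13 2025.
February 2025 — 2nd Monday is Feb 10 2025.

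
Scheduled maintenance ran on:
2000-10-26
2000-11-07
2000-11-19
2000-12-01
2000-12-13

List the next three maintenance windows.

2000-12-25, 2001-01-06, 2001-01-18

Every event comes 12 days after the last (12, 12, 12, 12).
2000-12-13 + 12 days = 2000-12-25.
2000-12-25 + 12 days = 2001-01-06.
2001-01-06 + 12 days = 2001-01-18.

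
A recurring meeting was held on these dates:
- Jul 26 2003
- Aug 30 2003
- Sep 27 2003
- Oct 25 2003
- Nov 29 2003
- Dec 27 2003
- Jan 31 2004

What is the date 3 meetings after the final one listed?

All Saturdays; the gaps (35, 28, 28, 35, 28, 35) vary with month length.
This is the last Saturday of each month.
Last Saturday of February 2004: Feb 28 2004.
March 2004 ends with Saturday Mar 27 2004.
April 2004 ends with Saturday Apr 24 2004.

Apr 24 2004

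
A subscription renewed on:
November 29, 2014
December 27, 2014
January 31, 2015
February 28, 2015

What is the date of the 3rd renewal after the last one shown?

These are Saturdays with 28, 35, 28-day gaps.
Each is the final Saturday of its month — November 29, 2014 is past the 28th, so '4th Saturday' doesn't fit.
Last Saturday of March 2015: March 28, 2015.
April 2015 ends with Saturday April 25, 2015.
May 2015 ends with Saturday May 30, 2015.

May 30, 2015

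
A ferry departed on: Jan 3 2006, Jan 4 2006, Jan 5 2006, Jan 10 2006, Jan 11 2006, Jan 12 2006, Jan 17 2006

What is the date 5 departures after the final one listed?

Jan 26 2006

The gap pattern 1, 1, 5, 1, 1, 5 repeats every 3 events.
These are the Tuesdays, Wednesdays and Thursdays of each week.
Next Wednesday: Jan 18 2006.
Next Thursday: Jan 19 2006.
The following Tuesday is Jan 24 2006.
Next Wednesday: Jan 25 2006.
Next Thursday: Jan 26 2006.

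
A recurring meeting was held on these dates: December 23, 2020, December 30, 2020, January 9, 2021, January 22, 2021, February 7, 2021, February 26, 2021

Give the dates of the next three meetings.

March 20, 2021; April 14, 2021; May 12, 2021

The spacing grows by 3 each time: 7, 10, 13, 16, 19 days.
Next gap: 22 days. February 26, 2021 + 22 days = March 20, 2021.
Next gap: 25 days. March 20, 2021 + 25 days = April 14, 2021.
Next gap: 28 days. April 14, 2021 + 28 days = May 12, 2021.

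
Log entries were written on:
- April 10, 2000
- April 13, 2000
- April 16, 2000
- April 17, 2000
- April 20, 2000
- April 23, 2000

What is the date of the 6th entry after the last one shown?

May 7, 2000

The gap pattern 3, 3, 1, 3, 3 repeats every 3 events.
These are the Mondays, Thursdays and Sundays of each week.
The following Monday is April 24, 2000.
Next Thursday: April 27, 2000.
The following Sunday is April 30, 2000.
The following Monday is May 1, 2000.
The following Thursday is May 4, 2000.
The following Sunday is May 7, 2000.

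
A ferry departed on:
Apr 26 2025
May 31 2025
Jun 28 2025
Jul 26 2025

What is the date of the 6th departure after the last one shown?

Every date is a Saturday; gaps 35, 28, 28 days.
Each is the last Saturday of its month (at least one falls on the 29th or later, ruling out '4th Saturday').
Last Saturday of August 2025: Aug 30 2025.
September 2025 ends with Saturday Sep 27 2025.
October 2025 ends with Saturday Oct 25 2025.
Last Saturday of November 2025: Nov 29 2025.
December 2025 ends with Saturday Dec 27 2025.
Last Saturday of January 2026: Jan 31 2026.

Jan 31 2026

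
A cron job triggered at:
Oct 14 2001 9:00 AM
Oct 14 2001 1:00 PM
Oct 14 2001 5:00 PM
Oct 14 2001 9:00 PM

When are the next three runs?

Gaps: 4, 4, 4 hours — each event is 4 hours after the previous one.
Oct 14 2001 9:00 PM + 4 h = Oct 15 2001 1:00 AM.
Oct 15 2001 1:00 AM + 4 h = Oct 15 2001 5:00 AM.
Oct 15 2001 5:00 AM + 4 h = Oct 15 2001 9:00 AM.

Oct 15 2001 1:00 AM, Oct 15 2001 5:00 AM, Oct 15 2001 9:00 AM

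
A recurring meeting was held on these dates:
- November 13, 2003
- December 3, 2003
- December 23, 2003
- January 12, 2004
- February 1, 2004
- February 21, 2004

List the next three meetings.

Gaps between consecutive events: 20, 20, 20, 20, 20 days — a constant 20-day interval.
February 21, 2004 + 20 days = March 12, 2004.
March 12, 2004 + 20 days = April 1, 2004.
April 1, 2004 + 20 days = April 21, 2004.

March 12, 2004; April 1, 2004; April 21, 2004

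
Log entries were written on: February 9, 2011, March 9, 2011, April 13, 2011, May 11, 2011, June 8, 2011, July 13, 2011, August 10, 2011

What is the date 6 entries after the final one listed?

These are Wednesdays at 28- or 35-day spacing (28, 35, 28, 28, 35, 28).
The pattern: 2nd Wednesday of the month.
2nd Wednesday of September 2011: September 14, 2011.
October 2011 — 2nd Wednesday is October 12, 2011.
November 2011 — 2nd Wednesday is November 9, 2011.
December 2011 — 2nd Wednesday is December 14, 2011.
January 2012 — 2nd Wednesday is January 11, 2012.
February 2012 — 2nd Wednesday is February 8, 2012.

February 8, 2012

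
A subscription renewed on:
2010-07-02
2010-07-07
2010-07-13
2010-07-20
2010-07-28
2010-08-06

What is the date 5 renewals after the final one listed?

The spacing grows by 1 each time: 5, 6, 7, 8, 9 days.
Next gap: 10 days. 2010-08-06 + 10 days = 2010-08-16.
Next gap: 11 days. 2010-08-16 + 11 days = 2010-08-27.
Next gap: 12 days. 2010-08-27 + 12 days = 2010-09-08.
Next gap: 13 days. 2010-09-08 + 13 days = 2010-09-21.
Next gap: 14 days. 2010-09-21 + 14 days = 2010-10-05.

2010-10-05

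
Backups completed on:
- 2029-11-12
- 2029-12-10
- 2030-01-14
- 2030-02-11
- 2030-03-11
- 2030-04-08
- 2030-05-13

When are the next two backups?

2030-06-10, 2030-07-08

Gaps: 28, 35, 28, 28, 28, 35 days — a mix of 28 and 35. Every date is a Monday.
Each is the 2nd Monday of its month.
2nd Monday of June 2030: 2030-06-10.
July 2030 — 2nd Monday is 2030-07-08.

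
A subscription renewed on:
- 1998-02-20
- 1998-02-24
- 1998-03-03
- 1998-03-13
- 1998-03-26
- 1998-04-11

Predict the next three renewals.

1998-04-30, 1998-05-22, 1998-06-16

Intervals are 4, 7, 10, 13, 16 days — an arithmetic progression with common difference 3.
Next gap: 19 days. 1998-04-11 + 19 days = 1998-04-30.
Next gap: 22 days. 1998-04-30 + 22 days = 1998-05-22.
Next gap: 25 days. 1998-05-22 + 25 days = 1998-06-16.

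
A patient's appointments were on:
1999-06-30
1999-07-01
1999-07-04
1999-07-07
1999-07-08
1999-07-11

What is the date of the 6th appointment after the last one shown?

Gaps: 1, 3, 3, 1, 3 days — not constant, but cyclic with period 3.
The events fall on every Wednesday, Thursday and Sunday.
Next Wednesday: 1999-07-14.
Next Thursday: 1999-07-15.
Next Sunday: 1999-07-18.
Next Wednesday: 1999-07-21.
Next Thursday: 1999-07-22.
The following Sunday is 1999-07-25.

1999-07-25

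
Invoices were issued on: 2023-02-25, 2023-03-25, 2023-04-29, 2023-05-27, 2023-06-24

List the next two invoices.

2023-07-29, 2023-08-26

All Saturdays; the gaps (28, 35, 28, 28) vary with month length.
This is the last Saturday of each month.
Last Saturday of July 2023: 2023-07-29.
August 2023 ends with Saturday 2023-08-26.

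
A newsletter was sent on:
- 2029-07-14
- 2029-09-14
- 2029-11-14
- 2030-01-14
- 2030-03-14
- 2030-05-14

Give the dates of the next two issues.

2030-07-14, 2030-09-14

Each date is the 14th; the gaps (62, 61, 61, 59, 61) track the month lengths.
The rule is the 14th of every 2 months.
July 2030: 2030-07-14.
September 2030: 2030-09-14.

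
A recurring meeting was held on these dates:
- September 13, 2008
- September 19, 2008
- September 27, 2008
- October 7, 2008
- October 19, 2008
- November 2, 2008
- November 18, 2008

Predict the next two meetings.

Gaps: 6, 8, 10, 12, 14, 16 days — each gap is 2 larger than the previous one.
Next gap: 18 days. November 18, 2008 + 18 days = December 6, 2008.
Next gap: 20 days. December 6, 2008 + 20 days = December 26, 2008.

December 6, 2008; December 26, 2008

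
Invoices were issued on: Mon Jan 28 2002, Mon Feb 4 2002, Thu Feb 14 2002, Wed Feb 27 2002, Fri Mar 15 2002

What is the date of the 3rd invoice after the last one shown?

Mon May 20 2002

The spacing grows by 3 each time: 7, 10, 13, 16 days.
Next gap: 19 days. Fri Mar 15 2002 + 19 days = Wed Apr 3 2002.
Next gap: 22 days. Wed Apr 3 2002 + 22 days = Thu Apr 25 2002.
Next gap: 25 days. Thu Apr 25 2002 + 25 days = Mon May 20 2002.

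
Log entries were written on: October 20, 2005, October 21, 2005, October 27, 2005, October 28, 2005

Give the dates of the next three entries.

The gap pattern 1, 6, 1 repeats every 2 events.
These are the Thursdays and Fridays of each week.
Next Thursday: November 3, 2005.
The following Friday is November 4, 2005.
The following Thursday is November 10, 2005.

November 3, 2005; November 4, 2005; November 10, 2005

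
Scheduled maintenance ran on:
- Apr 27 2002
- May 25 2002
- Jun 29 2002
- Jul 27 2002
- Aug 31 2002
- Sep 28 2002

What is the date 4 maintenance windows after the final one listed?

Every date is a Saturday; gaps 28, 35, 28, 35, 28 days.
Each is the last Saturday of its month (at least one falls on the 29th or later, ruling out '4th Saturday').
October 2002 ends with Saturday Oct 26 2002.
Last Saturday of November 2002: Nov 30 2002.
December 2002 ends with Saturday Dec 28 2002.
January 2003 ends with Saturday Jan 25 2003.

Jan 25 2003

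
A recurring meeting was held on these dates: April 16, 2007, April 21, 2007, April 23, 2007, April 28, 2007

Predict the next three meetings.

Gaps: 5, 2, 5 days — not constant, but cyclic with period 2.
The events fall on every Monday and Saturday.
Next Monday: April 30, 2007.
The following Saturday is May 5, 2007.
The following Monday is May 7, 2007.

April 30, 2007; May 5, 2007; May 7, 2007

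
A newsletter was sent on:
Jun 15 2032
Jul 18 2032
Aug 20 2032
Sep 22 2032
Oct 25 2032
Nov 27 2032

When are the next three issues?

Gaps between consecutive events: 33, 33, 33, 33, 33 days — a constant 33-day interval.
Nov 27 2032 + 33 days = Dec 30 2032.
Dec 30 2032 + 33 days = Feb 1 2033.
Feb 1 2033 + 33 days = Mar 6 2033.

Dec 30 2032, Feb 1 2033, Mar 6 2033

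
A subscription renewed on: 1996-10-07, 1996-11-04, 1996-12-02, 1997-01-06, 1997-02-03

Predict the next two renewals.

1997-03-03, 1997-04-07

Gaps: 28, 28, 35, 28 days — a mix of 28 and 35. Every date is a Monday.
Each is the 1st Monday of its month.
March 1997 — 1st Monday is 1997-03-03.
April 1997 — 1st Monday is 1997-04-07.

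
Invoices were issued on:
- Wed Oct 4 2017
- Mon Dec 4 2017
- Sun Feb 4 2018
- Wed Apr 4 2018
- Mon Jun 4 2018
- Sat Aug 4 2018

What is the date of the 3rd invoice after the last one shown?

Mon Feb 4 2019

Each date is the 4th; the gaps (61, 62, 59, 61, 61) track the month lengths.
The rule is the 4th of every 2 months.
October 2018: Thu Oct 4 2018.
Next: December 2018 → Tue Dec 4 2018.
February 2019: Mon Feb 4 2019.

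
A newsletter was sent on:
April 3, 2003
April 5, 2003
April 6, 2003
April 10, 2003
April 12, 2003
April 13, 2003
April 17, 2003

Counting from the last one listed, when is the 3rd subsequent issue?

The gap pattern 2, 1, 4, 2, 1, 4 repeats every 3 events.
These are the Thursdays, Saturdays and Sundays of each week.
The following Saturday is April 19, 2003.
Next Sunday: April 20, 2003.
Next Thursday: April 24, 2003.

April 24, 2003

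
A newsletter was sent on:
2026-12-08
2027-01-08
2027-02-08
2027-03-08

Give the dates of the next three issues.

Each date is the 8th; the gaps (31, 31, 28) track the month lengths.
The rule is the 8th of each month.
April 2027: 2027-04-08.
May 2027: 2027-05-08.
June 2027: 2027-06-08.

2027-04-08, 2027-05-08, 2027-06-08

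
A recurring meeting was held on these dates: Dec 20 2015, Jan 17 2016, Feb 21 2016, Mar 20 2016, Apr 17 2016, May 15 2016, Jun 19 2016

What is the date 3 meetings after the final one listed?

Sep 18 2016

Gaps: 28, 35, 28, 28, 28, 35 days — a mix of 28 and 35. Every date is a Sunday.
Each is the 3rd Sunday of its month.
July 2016 — 3rd Sunday is Jul 17 2016.
August 2016 — 3rd Sunday is Aug 21 2016.
September 2016 — 3rd Sunday is Sep 18 2016.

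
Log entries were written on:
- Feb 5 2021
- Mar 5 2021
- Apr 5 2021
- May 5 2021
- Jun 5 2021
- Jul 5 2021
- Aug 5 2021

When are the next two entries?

Each date is the 5th; the gaps (28, 31, 30, 31, 30, 31) track the month lengths.
The rule is the 5th of each month.
Next: September 2021 → Sep 5 2021.
Next: October 2021 → Oct 5 2021.

Sep 5 2021, Oct 5 2021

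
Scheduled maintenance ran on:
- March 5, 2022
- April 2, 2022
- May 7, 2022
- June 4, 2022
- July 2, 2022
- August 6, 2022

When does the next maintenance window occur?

Gaps: 28, 35, 28, 28, 35 days — a mix of 28 and 35. Every date is a Saturday.
Each is the 1st Saturday of its month.
1st Saturday of September 2022: September 3, 2022.

September 3, 2022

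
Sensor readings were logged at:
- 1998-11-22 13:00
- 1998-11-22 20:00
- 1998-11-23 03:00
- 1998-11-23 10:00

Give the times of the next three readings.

Gaps: 7, 7, 7 hours — each event is 7 hours after the previous one.
1998-11-23 10:00 + 7 h = 1998-11-23 17:00.
1998-11-23 17:00 + 7 h = 1998-11-24 00:00.
1998-11-24 00:00 + 7 h = 1998-11-24 07:00.

1998-11-23 17:00, 1998-11-24 00:00, 1998-11-24 07:00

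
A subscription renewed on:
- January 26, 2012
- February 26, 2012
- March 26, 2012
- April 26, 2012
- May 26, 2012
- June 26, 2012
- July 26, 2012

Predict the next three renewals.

August 26, 2012; September 26, 2012; October 26, 2012

The day-of-month is always 26 (31, 29, 31, 30, 31, 30 days between events).
So this recurs on the 26th of each month.
August 2012: August 26, 2012.
Next: September 2012 → September 26, 2012.
October 2012: October 26, 2012.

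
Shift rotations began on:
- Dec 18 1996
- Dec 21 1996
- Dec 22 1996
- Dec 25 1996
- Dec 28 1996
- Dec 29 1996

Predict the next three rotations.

Gaps: 3, 1, 3, 3, 1 days — not constant, but cyclic with period 3.
The events fall on every Wednesday, Saturday and Sunday.
The following Wednesday is Jan 1 1997.
The following Saturday is Jan 4 1997.
Next Sunday: Jan 5 1997.

Jan 1 1997, Jan 4 1997, Jan 5 1997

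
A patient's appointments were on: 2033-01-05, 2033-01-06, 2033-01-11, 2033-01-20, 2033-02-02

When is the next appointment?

2033-02-19

The spacing grows by 4 each time: 1, 5, 9, 13 days.
Next gap: 17 days. 2033-02-02 + 17 days = 2033-02-19.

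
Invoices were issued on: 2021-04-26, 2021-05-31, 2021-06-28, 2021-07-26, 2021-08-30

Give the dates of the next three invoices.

2021-09-27, 2021-10-25, 2021-11-29

Every date is a Monday; gaps 35, 28, 28, 35 days.
Each is the last Monday of its month (at least one falls on the 29th or later, ruling out '4th Monday').
Last Monday of September 2021: 2021-09-27.
October 2021 ends with Monday 2021-10-25.
November 2021 ends with Monday 2021-11-29.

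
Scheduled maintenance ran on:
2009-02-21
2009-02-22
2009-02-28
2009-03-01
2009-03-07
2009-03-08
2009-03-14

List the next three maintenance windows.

Every event lands on a Saturday or Sunday (gaps cycle 1, 6, 1, 6, 1, 6).
So the schedule is: every Saturday and Sunday.
Next Sunday: 2009-03-15.
The following Saturday is 2009-03-21.
The following Sunday is 2009-03-22.

2009-03-15, 2009-03-21, 2009-03-22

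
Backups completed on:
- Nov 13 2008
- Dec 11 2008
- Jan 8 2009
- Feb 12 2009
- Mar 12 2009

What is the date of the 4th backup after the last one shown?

Jul 9 2009

These are Thursdays at 28- or 35-day spacing (28, 28, 35, 28).
The pattern: 2nd Thursday of the month.
April 2009 — 2nd Thursday is Apr 9 2009.
2nd Thursday of May 2009: May 14 2009.
June 2009 — 2nd Thursday is Jun 11 2009.
July 2009 — 2nd Thursday is Jul 9 2009.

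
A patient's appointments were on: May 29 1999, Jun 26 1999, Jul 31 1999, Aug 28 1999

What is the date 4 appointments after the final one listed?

Every date is a Saturday; gaps 28, 35, 28 days.
Each is the last Saturday of its month (at least one falls on the 29th or later, ruling out '4th Saturday').
Last Saturday of September 1999: Sep 25 1999.
Last Saturday of October 1999: Oct 30 1999.
Last Saturday of November 1999: Nov 27 1999.
Last Saturday of December 1999: Dec 25 1999.

Dec 25 1999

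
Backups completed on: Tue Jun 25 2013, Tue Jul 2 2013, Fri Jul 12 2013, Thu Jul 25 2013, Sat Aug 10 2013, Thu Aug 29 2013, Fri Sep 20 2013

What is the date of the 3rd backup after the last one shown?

Fri Dec 13 2013

Gaps: 7, 10, 13, 16, 19, 22 days — each gap is 3 larger than the previous one.
Next gap: 25 days. Fri Sep 20 2013 + 25 days = Tue Oct 15 2013.
Next gap: 28 days. Tue Oct 15 2013 + 28 days = Tue Nov 12 2013.
Next gap: 31 days. Tue Nov 12 2013 + 31 days = Fri Dec 13 2013.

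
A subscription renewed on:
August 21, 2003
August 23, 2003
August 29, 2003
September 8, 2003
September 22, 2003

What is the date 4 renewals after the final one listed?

Gaps: 2, 6, 10, 14 days — each gap is 4 larger than the previous one.
Next gap: 18 days. September 22, 2003 + 18 days = October 10, 2003.
Next gap: 22 days. October 10, 2003 + 22 days = November 1, 2003.
Next gap: 26 days. November 1, 2003 + 26 days = November 27, 2003.
Next gap: 30 days. November 27, 2003 + 30 days = December 27, 2003.

December 27, 2003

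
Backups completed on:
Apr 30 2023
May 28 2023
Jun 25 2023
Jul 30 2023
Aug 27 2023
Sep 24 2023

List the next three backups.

Oct 29 2023, Nov 26 2023, Dec 31 2023

All Sundays; the gaps (28, 28, 35, 28, 28) vary with month length.
This is the last Sunday of each month.
Last Sunday of October 2023: Oct 29 2023.
Last Sunday of November 2023: Nov 26 2023.
Last Sunday of December 2023: Dec 31 2023.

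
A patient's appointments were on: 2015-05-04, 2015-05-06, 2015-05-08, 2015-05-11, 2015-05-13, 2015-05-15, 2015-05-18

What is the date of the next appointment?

2015-05-20

Every event lands on a Monday or Wednesday or Friday (gaps cycle 2, 2, 3, 2, 2, 3).
So the schedule is: every Monday, Wednesday and Friday.
Next Wednesday: 2015-05-20.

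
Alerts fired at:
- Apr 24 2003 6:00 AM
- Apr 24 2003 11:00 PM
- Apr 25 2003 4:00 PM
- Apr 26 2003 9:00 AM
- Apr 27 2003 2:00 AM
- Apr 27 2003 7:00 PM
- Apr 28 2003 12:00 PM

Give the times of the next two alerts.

Gaps: 17, 17, 17, 17, 17, 17 hours — each event is 17 hours after the previous one.
Apr 28 2003 12:00 PM + 17 h = Apr 29 2003 5:00 AM.
Apr 29 2003 5:00 AM + 17 h = Apr 29 2003 10:00 PM.

Apr 29 2003 5:00 AM, Apr 29 2003 10:00 PM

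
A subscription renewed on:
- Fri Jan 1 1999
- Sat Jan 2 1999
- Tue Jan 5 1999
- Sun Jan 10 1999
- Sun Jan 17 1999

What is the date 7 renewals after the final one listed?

The spacing grows by 2 each time: 1, 3, 5, 7 days.
Next gap: 9 days. Sun Jan 17 1999 + 9 days = Tue Jan 26 1999.
Next gap: 11 days. Tue Jan 26 1999 + 11 days = Sat Feb 6 1999.
Next gap: 13 days. Sat Feb 6 1999 + 13 days = Fri Feb 19 1999.
Next gap: 15 days. Fri Feb 19 1999 + 15 days = Sat Mar 6 1999.
Next gap: 17 days. Sat Mar 6 1999 + 17 days = Tue Mar 23 1999.
Next gap: 19 days. Tue Mar 23 1999 + 19 days = Sun Apr 11 1999.
Next gap: 21 days. Sun Apr 11 1999 + 21 days = Sun May 2 1999.

Sun May 2 1999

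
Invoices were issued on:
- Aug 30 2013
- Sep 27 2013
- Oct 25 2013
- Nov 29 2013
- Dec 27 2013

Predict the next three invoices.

All Fridays; the gaps (28, 28, 35, 28) vary with month length.
This is the last Friday of each month.
Last Friday of January 2014: Jan 31 2014.
February 2014 ends with Friday Feb 28 2014.
March 2014 ends with Friday Mar 28 2014.

Jan 31 2014, Feb 28 2014, Mar 28 2014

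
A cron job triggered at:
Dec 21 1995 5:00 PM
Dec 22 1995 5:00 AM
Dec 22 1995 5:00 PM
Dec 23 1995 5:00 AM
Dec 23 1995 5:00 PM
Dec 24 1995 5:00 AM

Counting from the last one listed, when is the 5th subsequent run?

Dec 26 1995 5:00 PM

The interval is a steady 12 hours (12, 12, 12, 12, 12).
Dec 24 1995 5:00 AM + 12 h = Dec 24 1995 5:00 PM.
Dec 24 1995 5:00 PM + 12 h = Dec 25 1995 5:00 AM.
Dec 25 1995 5:00 AM + 12 h = Dec 25 1995 5:00 PM.
Dec 25 1995 5:00 PM + 12 h = Dec 26 1995 5:00 AM.
Dec 26 1995 5:00 AM + 12 h = Dec 26 1995 5:00 PM.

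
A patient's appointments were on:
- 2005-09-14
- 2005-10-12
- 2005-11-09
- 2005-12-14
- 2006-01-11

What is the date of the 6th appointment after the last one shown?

These are Wednesdays at 28- or 35-day spacing (28, 28, 35, 28).
The pattern: 2nd Wednesday of the month.
2nd Wednesday of February 2006: 2006-02-08.
March 2006 — 2nd Wednesday is 2006-03-08.
April 2006 — 2nd Wednesday is 2006-04-12.
2nd Wednesday of May 2006: 2006-05-10.
2nd Wednesday of June 2006: 2006-06-14.
July 2006 — 2nd Wednesday is 2006-07-12.

2006-07-12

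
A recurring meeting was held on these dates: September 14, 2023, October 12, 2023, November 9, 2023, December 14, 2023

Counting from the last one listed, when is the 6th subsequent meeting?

June 13, 2024

These are Thursdays at 28- or 35-day spacing (28, 28, 35).
The pattern: 2nd Thursday of the month.
2nd Thursday of January 2024: January 11, 2024.
February 2024 — 2nd Thursday is February 8, 2024.
March 2024 — 2nd Thursday is March 14, 2024.
April 2024 — 2nd Thursday is April 11, 2024.
2nd Thursday of May 2024: May 9, 2024.
2nd Thursday of June 2024: June 13, 2024.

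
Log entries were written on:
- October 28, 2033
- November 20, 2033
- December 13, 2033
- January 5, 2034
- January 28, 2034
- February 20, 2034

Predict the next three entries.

Every event comes 23 days after the last (23, 23, 23, 23, 23).
February 20, 2034 + 23 days = March 15, 2034.
March 15, 2034 + 23 days = April 7, 2034.
April 7, 2034 + 23 days = April 30, 2034.

March 15, 2034; April 7, 2034; April 30, 2034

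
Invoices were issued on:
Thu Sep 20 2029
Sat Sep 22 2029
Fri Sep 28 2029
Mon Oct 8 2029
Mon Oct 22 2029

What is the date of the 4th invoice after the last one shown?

The spacing grows by 4 each time: 2, 6, 10, 14 days.
Next gap: 18 days. Mon Oct 22 2029 + 18 days = Fri Nov 9 2029.
Next gap: 22 days. Fri Nov 9 2029 + 22 days = Sat Dec 1 2029.
Next gap: 26 days. Sat Dec 1 2029 + 26 days = Thu Dec 27 2029.
Next gap: 30 days. Thu Dec 27 2029 + 30 days = Sat Jan 26 2030.

Sat Jan 26 2030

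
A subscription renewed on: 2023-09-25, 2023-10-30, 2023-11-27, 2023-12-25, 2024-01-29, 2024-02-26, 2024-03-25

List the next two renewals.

2024-04-29, 2024-05-27

All Mondays; the gaps (35, 28, 28, 35, 28, 28) vary with month length.
This is the last Monday of each month.
Last Monday of April 2024: 2024-04-29.
Last Monday of May 2024: 2024-05-27.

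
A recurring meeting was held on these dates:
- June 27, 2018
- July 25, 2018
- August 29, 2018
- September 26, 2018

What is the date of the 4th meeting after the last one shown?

January 30, 2019

Every date is a Wednesday; gaps 28, 35, 28 days.
Each is the last Wednesday of its month (at least one falls on the 29th or later, ruling out '4th Wednesday').
Last Wednesday of October 2018: October 31, 2018.
Last Wednesday of November 2018: November 28, 2018.
Last Wednesday of December 2018: December 26, 2018.
January 2019 ends with Wednesday January 30, 2019.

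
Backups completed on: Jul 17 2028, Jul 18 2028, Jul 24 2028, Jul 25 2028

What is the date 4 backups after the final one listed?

Aug 8 2028

Every event lands on a Monday or Tuesday (gaps cycle 1, 6, 1).
So the schedule is: every Monday and Tuesday.
Next Monday: Jul 31 2028.
Next Tuesday: Aug 1 2028.
Next Monday: Aug 7 2028.
Next Tuesday: Aug 8 2028.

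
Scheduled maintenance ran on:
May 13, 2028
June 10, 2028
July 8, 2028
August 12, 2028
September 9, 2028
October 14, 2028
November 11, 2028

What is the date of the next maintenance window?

December 9, 2028

These are Saturdays at 28- or 35-day spacing (28, 28, 35, 28, 35, 28).
The pattern: 2nd Saturday of the month.
2nd Saturday of December 2028: December 9, 2028.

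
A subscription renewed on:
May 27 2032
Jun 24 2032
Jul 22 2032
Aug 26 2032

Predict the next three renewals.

Sep 23 2032, Oct 28 2032, Nov 25 2032

Gaps: 28, 28, 35 days — a mix of 28 and 35. Every date is a Thursday.
Each is the 4th Thursday of its month.
September 2032 — 4th Thursday is Sep 23 2032.
4th Thursday of October 2032: Oct 28 2032.
November 2032 — 4th Thursday is Nov 25 2032.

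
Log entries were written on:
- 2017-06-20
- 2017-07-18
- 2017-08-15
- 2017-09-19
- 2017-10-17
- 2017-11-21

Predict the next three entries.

2017-12-19, 2018-01-16, 2018-02-20

All dates are Tuesdays, 28, 28, 35, 28, 35 days apart.
Specifically, the 3rd Tuesday of each month.
3rd Tuesday of December 2017: 2017-12-19.
3rd Tuesday of January 2018: 2018-01-16.
February 2018 — 3rd Tuesday is 2018-02-20.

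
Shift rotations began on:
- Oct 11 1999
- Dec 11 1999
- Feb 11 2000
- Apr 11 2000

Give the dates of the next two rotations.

Gaps: 61, 62, 60 days — not constant. Every event is on the 11th of the month.
Pattern: the 11th of every 2 months.
Next: June 2000 → Jun 11 2000.
Next: August 2000 → Aug 11 2000.

Jun 11 2000, Aug 11 2000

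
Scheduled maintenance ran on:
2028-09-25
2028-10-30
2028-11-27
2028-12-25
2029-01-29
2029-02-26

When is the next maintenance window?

Every date is a Monday; gaps 35, 28, 28, 35, 28 days.
Each is the last Monday of its month (at least one falls on the 29th or later, ruling out '4th Monday').
March 2029 ends with Monday 2029-03-26.

2029-03-26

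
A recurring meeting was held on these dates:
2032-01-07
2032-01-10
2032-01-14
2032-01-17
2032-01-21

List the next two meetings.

Every event lands on a Wednesday or Saturday (gaps cycle 3, 4, 3, 4).
So the schedule is: every Wednesday and Saturday.
Next Saturday: 2032-01-24.
Next Wednesday: 2032-01-28.

2032-01-24, 2032-01-28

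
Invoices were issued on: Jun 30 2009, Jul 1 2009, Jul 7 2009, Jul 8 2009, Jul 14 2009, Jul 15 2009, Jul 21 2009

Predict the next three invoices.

Jul 22 2009, Jul 28 2009, Jul 29 2009

Gaps: 1, 6, 1, 6, 1, 6 days — not constant, but cyclic with period 2.
The events fall on every Tuesday and Wednesday.
The following Wednesday is Jul 22 2009.
Next Tuesday: Jul 28 2009.
The following Wednesday is Jul 29 2009.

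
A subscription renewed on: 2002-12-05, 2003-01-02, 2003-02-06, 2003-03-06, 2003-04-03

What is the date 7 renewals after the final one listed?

These are Thursdays at 28- or 35-day spacing (28, 35, 28, 28).
The pattern: 1st Thursday of the month.
1st Thursday of May 2003: 2003-05-01.
June 2003 — 1st Thursday is 2003-06-05.
July 2003 — 1st Thursday is 2003-07-03.
August 2003 — 1st Thursday is 2003-08-07.
1st Thursday of September 2003: 2003-09-04.
October 2003 — 1st Thursday is 2003-10-02.
1st Thursday of November 2003: 2003-11-06.

2003-11-06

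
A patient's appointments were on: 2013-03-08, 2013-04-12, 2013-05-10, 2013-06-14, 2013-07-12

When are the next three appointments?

Gaps: 35, 28, 35, 28 days — a mix of 28 and 35. Every date is a Friday.
Each is the 2nd Friday of its month.
August 2013 — 2nd Friday is 2013-08-09.
September 2013 — 2nd Friday is 2013-09-13.
October 2013 — 2nd Friday is 2013-10-11.

2013-08-09, 2013-09-13, 2013-10-11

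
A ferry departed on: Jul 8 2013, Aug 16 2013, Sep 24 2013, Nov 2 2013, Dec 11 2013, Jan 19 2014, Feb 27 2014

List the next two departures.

Apr 7 2014, May 16 2014

Every event comes 39 days after the last (39, 39, 39, 39, 39, 39).
Feb 27 2014 + 39 days = Apr 7 2014.
Apr 7 2014 + 39 days = May 16 2014.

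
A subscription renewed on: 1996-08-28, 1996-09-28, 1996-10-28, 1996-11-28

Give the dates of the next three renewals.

Each date is the 28th; the gaps (31, 30, 31) track the month lengths.
The rule is the 28th of each month.
December 1996: 1996-12-28.
January 1997: 1997-01-28.
Next: February 1997 → 1997-02-28.

1996-12-28, 1997-01-28, 1997-02-28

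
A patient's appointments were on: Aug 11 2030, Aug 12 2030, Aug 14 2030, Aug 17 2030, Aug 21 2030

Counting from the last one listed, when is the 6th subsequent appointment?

Gaps: 1, 2, 3, 4 days — each gap is 1 larger than the previous one.
Next gap: 5 days. Aug 21 2030 + 5 days = Aug 26 2030.
Next gap: 6 days. Aug 26 2030 + 6 days = Sep 1 2030.
Next gap: 7 days. Sep 1 2030 + 7 days = Sep 8 2030.
Next gap: 8 days. Sep 8 2030 + 8 days = Sep 16 2030.
Next gap: 9 days. Sep 16 2030 + 9 days = Sep 25 2030.
Next gap: 10 days. Sep 25 2030 + 10 days = Oct 5 2030.

Oct 5 2030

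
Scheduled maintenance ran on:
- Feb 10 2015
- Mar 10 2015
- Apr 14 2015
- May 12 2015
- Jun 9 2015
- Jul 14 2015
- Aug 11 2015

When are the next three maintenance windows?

Sep 8 2015, Oct 13 2015, Nov 10 2015

These are Tuesdays at 28- or 35-day spacing (28, 35, 28, 28, 35, 28).
The pattern: 2nd Tuesday of the month.
2nd Tuesday of September 2015: Sep 8 2015.
October 2015 — 2nd Tuesday is Oct 13 2015.
2nd Tuesday of November 2015: Nov 10 2015.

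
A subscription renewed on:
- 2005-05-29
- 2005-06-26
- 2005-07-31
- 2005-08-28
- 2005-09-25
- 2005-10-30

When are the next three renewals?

2005-11-27, 2005-12-25, 2006-01-29

All Sundays; the gaps (28, 35, 28, 28, 35) vary with month length.
This is the last Sunday of each month.
Last Sunday of November 2005: 2005-11-27.
December 2005 ends with Sunday 2005-12-25.
Last Sunday of January 2006: 2006-01-29.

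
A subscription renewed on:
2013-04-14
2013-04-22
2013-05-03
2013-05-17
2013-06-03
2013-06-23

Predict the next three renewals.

2013-07-16, 2013-08-11, 2013-09-09

The spacing grows by 3 each time: 8, 11, 14, 17, 20 days.
Next gap: 23 days. 2013-06-23 + 23 days = 2013-07-16.
Next gap: 26 days. 2013-07-16 + 26 days = 2013-08-11.
Next gap: 29 days. 2013-08-11 + 29 days = 2013-09-09.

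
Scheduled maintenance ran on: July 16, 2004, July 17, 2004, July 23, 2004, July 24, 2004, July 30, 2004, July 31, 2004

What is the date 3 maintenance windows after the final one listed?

Gaps: 1, 6, 1, 6, 1 days — not constant, but cyclic with period 2.
The events fall on every Friday and Saturday.
The following Friday is August 6, 2004.
The following Saturday is August 7, 2004.
Next Friday: August 13, 2004.

August 13, 2004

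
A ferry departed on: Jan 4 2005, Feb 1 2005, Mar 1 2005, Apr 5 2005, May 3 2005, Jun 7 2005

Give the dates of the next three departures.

All dates are Tuesdays, 28, 28, 35, 28, 35 days apart.
Specifically, the 1st Tuesday of each month.
1st Tuesday of July 2005: Jul 5 2005.
August 2005 — 1st Tuesday is Aug 2 2005.
September 2005 — 1st Tuesday is Sep 6 2005.

Jul 5 2005, Aug 2 2005, Sep 6 2005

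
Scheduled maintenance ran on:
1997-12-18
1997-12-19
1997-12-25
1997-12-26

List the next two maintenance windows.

Every event lands on a Thursday or Friday (gaps cycle 1, 6, 1).
So the schedule is: every Thursday and Friday.
The following Thursday is 1998-01-01.
Next Friday: 1998-01-02.

1998-01-01, 1998-01-02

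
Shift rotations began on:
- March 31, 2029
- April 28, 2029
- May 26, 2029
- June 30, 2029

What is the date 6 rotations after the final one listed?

These are Saturdays with 28, 28, 35-day gaps.
Each is the final Saturday of its month — March 31, 2029 is past the 28th, so '4th Saturday' doesn't fit.
July 2029 ends with Saturday July 28, 2029.
Last Saturday of August 2029: August 25, 2029.
September 2029 ends with Saturday September 29, 2029.
Last Saturday of October 2029: October 27, 2029.
Last Saturday of November 2029: November 24, 2029.
December 2029 ends with Saturday December 29, 2029.

December 29, 2029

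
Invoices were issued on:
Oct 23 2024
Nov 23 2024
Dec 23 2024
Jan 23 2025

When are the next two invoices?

Feb 23 2025, Mar 23 2025

Gaps: 31, 30, 31 days — not constant. Every event is on the 23rd of the month.
Pattern: the 23rd of each month.
February 2025: Feb 23 2025.
March 2025: Mar 23 2025.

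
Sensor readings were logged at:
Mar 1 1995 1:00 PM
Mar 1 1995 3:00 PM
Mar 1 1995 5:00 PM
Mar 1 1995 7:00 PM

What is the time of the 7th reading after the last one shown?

Gaps: 2, 2, 2 hours — each event is 2 hours after the previous one.
Mar 1 1995 7:00 PM + 2 h = Mar 1 1995 9:00 PM.
Mar 1 1995 9:00 PM + 2 h = Mar 1 1995 11:00 PM.
Mar 1 1995 11:00 PM + 2 h = Mar 2 1995 1:00 AM.
Mar 2 1995 1:00 AM + 2 h = Mar 2 1995 3:00 AM.
Mar 2 1995 3:00 AM + 2 h = Mar 2 1995 5:00 AM.
Mar 2 1995 5:00 AM + 2 h = Mar 2 1995 7:00 AM.
Mar 2 1995 7:00 AM + 2 h = Mar 2 1995 9:00 AM.

Mar 2 1995 9:00 AM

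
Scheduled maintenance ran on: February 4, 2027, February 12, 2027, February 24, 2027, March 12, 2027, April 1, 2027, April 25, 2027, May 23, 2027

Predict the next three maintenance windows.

Intervals are 8, 12, 16, 20, 24, 28 days — an arithmetic progression with common difference 4.
Next gap: 32 days. May 23, 2027 + 32 days = June 24, 2027.
Next gap: 36 days. June 24, 2027 + 36 days = July 30, 2027.
Next gap: 40 days. July 30, 2027 + 40 days = September 8, 2027.

June 24, 2027; July 30, 2027; September 8, 2027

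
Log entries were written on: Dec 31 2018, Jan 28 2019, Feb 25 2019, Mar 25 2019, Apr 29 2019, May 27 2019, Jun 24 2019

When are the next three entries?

Jul 29 2019, Aug 26 2019, Sep 30 2019

These are Mondays with 28, 28, 28, 35, 28, 28-day gaps.
Each is the final Monday of its month — Dec 31 2018 is past the 28th, so '4th Monday' doesn't fit.
Last Monday of July 2019: Jul 29 2019.
August 2019 ends with Monday Aug 26 2019.
Last Monday of September 2019: Sep 30 2019.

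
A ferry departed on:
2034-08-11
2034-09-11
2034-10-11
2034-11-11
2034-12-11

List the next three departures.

Gaps: 31, 30, 31, 30 days — not constant. Every event is on the 11th of the month.
Pattern: the 11th of each month.
January 2035: 2035-01-11.
Next: February 2035 → 2035-02-11.
Next: March 2035 → 2035-03-11.

2035-01-11, 2035-02-11, 2035-03-11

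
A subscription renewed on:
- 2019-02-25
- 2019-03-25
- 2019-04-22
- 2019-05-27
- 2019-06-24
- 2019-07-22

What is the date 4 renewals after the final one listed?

These are Mondays at 28- or 35-day spacing (28, 28, 35, 28, 28).
The pattern: 4th Monday of the month.
August 2019 — 4th Monday is 2019-08-26.
4th Monday of September 2019: 2019-09-23.
October 2019 — 4th Monday is 2019-10-28.
4th Monday of November 2019: 2019-11-25.

2019-11-25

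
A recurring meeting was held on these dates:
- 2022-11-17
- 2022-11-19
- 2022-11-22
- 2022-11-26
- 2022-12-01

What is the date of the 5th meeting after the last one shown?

2023-01-10

Intervals are 2, 3, 4, 5 days — an arithmetic progression with common difference 1.
Next gap: 6 days. 2022-12-01 + 6 days = 2022-12-07.
Next gap: 7 days. 2022-12-07 + 7 days = 2022-12-14.
Next gap: 8 days. 2022-12-14 + 8 days = 2022-12-22.
Next gap: 9 days. 2022-12-22 + 9 days = 2022-12-31.
Next gap: 10 days. 2022-12-31 + 10 days = 2023-01-10.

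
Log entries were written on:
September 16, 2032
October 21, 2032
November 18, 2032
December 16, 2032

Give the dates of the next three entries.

These are Thursdays at 28- or 35-day spacing (35, 28, 28).
The pattern: 3rd Thursday of the month.
January 2033 — 3rd Thursday is January 20, 2033.
February 2033 — 3rd Thursday is February 17, 2033.
3rd Thursday of March 2033: March 17, 2033.

January 20, 2033; February 17, 2033; March 17, 2033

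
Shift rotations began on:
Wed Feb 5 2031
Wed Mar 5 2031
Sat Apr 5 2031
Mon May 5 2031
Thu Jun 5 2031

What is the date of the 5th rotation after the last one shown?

Gaps: 28, 31, 30, 31 days — not constant. Every event is on the 5th of the month.
Pattern: the 5th of each month.
Next: July 2031 → Sat Jul 5 2031.
Next: August 2031 → Tue Aug 5 2031.
Next: September 2031 → Fri Sep 5 2031.
October 2031: Sun Oct 5 2031.
November 2031: Wed Nov 5 2031.

Wed Nov 5 2031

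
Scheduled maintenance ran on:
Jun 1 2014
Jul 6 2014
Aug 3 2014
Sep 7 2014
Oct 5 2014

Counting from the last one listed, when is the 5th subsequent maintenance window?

All dates are Sundays, 35, 28, 35, 28 days apart.
Specifically, the 1st Sunday of each month.
1st Sunday of November 2014: Nov 2 2014.
December 2014 — 1st Sunday is Dec 7 2014.
1st Sunday of January 2015: Jan 4 2015.
1st Sunday of February 2015: Feb 1 2015.
1st Sunday of March 2015: Mar 1 2015.

Mar 1 2015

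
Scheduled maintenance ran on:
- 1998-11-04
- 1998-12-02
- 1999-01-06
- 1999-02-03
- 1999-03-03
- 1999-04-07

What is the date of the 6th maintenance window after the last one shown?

1999-10-06

These are Wednesdays at 28- or 35-day spacing (28, 35, 28, 28, 35).
The pattern: 1st Wednesday of the month.
1st Wednesday of May 1999: 1999-05-05.
1st Wednesday of June 1999: 1999-06-02.
July 1999 — 1st Wednesday is 1999-07-07.
August 1999 — 1st Wednesday is 1999-08-04.
1st Wednesday of September 1999: 1999-09-01.
1st Wednesday of October 1999: 1999-10-06.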